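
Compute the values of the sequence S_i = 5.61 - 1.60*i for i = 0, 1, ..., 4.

This is an arithmetic sequence.
i=0: S_0 = 5.61 + -1.6*0 = 5.61
i=1: S_1 = 5.61 + -1.6*1 = 4.01
i=2: S_2 = 5.61 + -1.6*2 = 2.41
i=3: S_3 = 5.61 + -1.6*3 = 0.81
i=4: S_4 = 5.61 + -1.6*4 = -0.79
The first 5 terms are: [5.61, 4.01, 2.41, 0.81, -0.79]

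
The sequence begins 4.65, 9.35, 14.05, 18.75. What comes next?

Differences: 9.35 - 4.65 = 4.7
This is an arithmetic sequence with common difference d = 4.7.
Next term = 18.75 + 4.7 = 23.45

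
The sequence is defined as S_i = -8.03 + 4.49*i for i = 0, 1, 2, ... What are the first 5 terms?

This is an arithmetic sequence.
i=0: S_0 = -8.03 + 4.49*0 = -8.03
i=1: S_1 = -8.03 + 4.49*1 = -3.54
i=2: S_2 = -8.03 + 4.49*2 = 0.95
i=3: S_3 = -8.03 + 4.49*3 = 5.44
i=4: S_4 = -8.03 + 4.49*4 = 9.93
The first 5 terms are: [-8.03, -3.54, 0.95, 5.44, 9.93]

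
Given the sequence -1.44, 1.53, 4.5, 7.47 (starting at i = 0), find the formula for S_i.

Check differences: 1.53 - -1.44 = 2.97
4.5 - 1.53 = 2.97
Common difference d = 2.97.
First term a = -1.44.
Formula: S_i = -1.44 + 2.97*i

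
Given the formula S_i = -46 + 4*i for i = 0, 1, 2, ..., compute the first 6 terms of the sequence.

This is an arithmetic sequence.
i=0: S_0 = -46 + 4*0 = -46
i=1: S_1 = -46 + 4*1 = -42
i=2: S_2 = -46 + 4*2 = -38
i=3: S_3 = -46 + 4*3 = -34
i=4: S_4 = -46 + 4*4 = -30
i=5: S_5 = -46 + 4*5 = -26
The first 6 terms are: [-46, -42, -38, -34, -30, -26]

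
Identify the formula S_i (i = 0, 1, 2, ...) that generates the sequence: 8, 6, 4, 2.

Check differences: 6 - 8 = -2
4 - 6 = -2
Common difference d = -2.
First term a = 8.
Formula: S_i = 8 - 2*i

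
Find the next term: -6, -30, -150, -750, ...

Ratios: -30 / -6 = 5.0
This is a geometric sequence with common ratio r = 5.
Next term = -750 * 5 = -3750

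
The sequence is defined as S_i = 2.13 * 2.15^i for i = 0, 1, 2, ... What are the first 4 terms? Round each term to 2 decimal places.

This is a geometric sequence.
i=0: S_0 = 2.13 * 2.15^0 = 2.13
i=1: S_1 = 2.13 * 2.15^1 ≈ 4.58
i=2: S_2 = 2.13 * 2.15^2 ≈ 9.85
i=3: S_3 = 2.13 * 2.15^3 ≈ 21.17
The first 4 terms are: [2.13, 4.58, 9.85, 21.17]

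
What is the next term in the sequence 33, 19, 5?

Differences: 19 - 33 = -14
This is an arithmetic sequence with common difference d = -14.
Next term = 5 + -14 = -9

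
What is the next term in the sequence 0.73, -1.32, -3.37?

Differences: -1.32 - 0.73 = -2.05
This is an arithmetic sequence with common difference d = -2.05.
Next term = -3.37 + -2.05 = -5.42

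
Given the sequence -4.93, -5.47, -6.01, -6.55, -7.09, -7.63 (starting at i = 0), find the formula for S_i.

Check differences: -5.47 - -4.93 = -0.54
-6.01 - -5.47 = -0.54
Common difference d = -0.54.
First term a = -4.93.
Formula: S_i = -4.93 - 0.54*i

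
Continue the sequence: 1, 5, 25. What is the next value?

Ratios: 5 / 1 = 5.0
This is a geometric sequence with common ratio r = 5.
Next term = 25 * 5 = 125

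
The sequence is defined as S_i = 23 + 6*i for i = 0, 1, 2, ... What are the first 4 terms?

This is an arithmetic sequence.
i=0: S_0 = 23 + 6*0 = 23
i=1: S_1 = 23 + 6*1 = 29
i=2: S_2 = 23 + 6*2 = 35
i=3: S_3 = 23 + 6*3 = 41
The first 4 terms are: [23, 29, 35, 41]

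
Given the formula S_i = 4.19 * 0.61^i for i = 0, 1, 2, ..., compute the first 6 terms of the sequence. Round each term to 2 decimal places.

This is a geometric sequence.
i=0: S_0 = 4.19 * 0.61^0 = 4.19
i=1: S_1 = 4.19 * 0.61^1 ≈ 2.56
i=2: S_2 = 4.19 * 0.61^2 ≈ 1.56
i=3: S_3 = 4.19 * 0.61^3 ≈ 0.95
i=4: S_4 = 4.19 * 0.61^4 ≈ 0.58
i=5: S_5 = 4.19 * 0.61^5 ≈ 0.35
The first 6 terms are: [4.19, 2.56, 1.56, 0.95, 0.58, 0.35]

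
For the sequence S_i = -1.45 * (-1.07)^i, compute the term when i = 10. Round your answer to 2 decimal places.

S_10 = -1.45 * (-1.07)^10 ≈ -1.45 * 1.9672 ≈ -2.85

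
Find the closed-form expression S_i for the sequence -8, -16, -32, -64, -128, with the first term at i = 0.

Check ratios: -16 / -8 = 2.0
Common ratio r = 2.
First term a = -8.
Formula: S_i = -8 * 2^i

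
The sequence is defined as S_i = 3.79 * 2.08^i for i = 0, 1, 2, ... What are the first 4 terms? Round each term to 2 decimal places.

This is a geometric sequence.
i=0: S_0 = 3.79 * 2.08^0 = 3.79
i=1: S_1 = 3.79 * 2.08^1 ≈ 7.88
i=2: S_2 = 3.79 * 2.08^2 ≈ 16.4
i=3: S_3 = 3.79 * 2.08^3 ≈ 34.11
The first 4 terms are: [3.79, 7.88, 16.4, 34.11]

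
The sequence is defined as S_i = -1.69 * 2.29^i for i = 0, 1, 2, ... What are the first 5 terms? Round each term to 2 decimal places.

This is a geometric sequence.
i=0: S_0 = -1.69 * 2.29^0 = -1.69
i=1: S_1 = -1.69 * 2.29^1 ≈ -3.87
i=2: S_2 = -1.69 * 2.29^2 ≈ -8.86
i=3: S_3 = -1.69 * 2.29^3 ≈ -20.3
i=4: S_4 = -1.69 * 2.29^4 ≈ -46.48
The first 5 terms are: [-1.69, -3.87, -8.86, -20.3, -46.48]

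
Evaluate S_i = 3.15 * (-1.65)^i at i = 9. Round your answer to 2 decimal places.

S_9 = 3.15 * (-1.65)^9 ≈ 3.15 * -90.6474 ≈ -285.54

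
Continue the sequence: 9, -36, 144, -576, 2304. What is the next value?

Ratios: -36 / 9 = -4.0
This is a geometric sequence with common ratio r = -4.
Next term = 2304 * -4 = -9216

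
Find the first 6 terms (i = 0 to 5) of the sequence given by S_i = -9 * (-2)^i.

This is a geometric sequence.
i=0: S_0 = -9 * (-2)^0 = -9
i=1: S_1 = -9 * (-2)^1 = 18
i=2: S_2 = -9 * (-2)^2 = -36
i=3: S_3 = -9 * (-2)^3 = 72
i=4: S_4 = -9 * (-2)^4 = -144
i=5: S_5 = -9 * (-2)^5 = 288
The first 6 terms are: [-9, 18, -36, 72, -144, 288]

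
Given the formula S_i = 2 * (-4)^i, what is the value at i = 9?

S_9 = 2 * (-4)^9 = 2 * -262144 = -524288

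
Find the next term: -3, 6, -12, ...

Ratios: 6 / -3 = -2.0
This is a geometric sequence with common ratio r = -2.
Next term = -12 * -2 = 24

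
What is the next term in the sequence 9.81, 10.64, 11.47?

Differences: 10.64 - 9.81 = 0.83
This is an arithmetic sequence with common difference d = 0.83.
Next term = 11.47 + 0.83 = 12.3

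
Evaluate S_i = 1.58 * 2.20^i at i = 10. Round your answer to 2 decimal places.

S_10 = 1.58 * 2.2^10 ≈ 1.58 * 2655.9923 ≈ 4196.47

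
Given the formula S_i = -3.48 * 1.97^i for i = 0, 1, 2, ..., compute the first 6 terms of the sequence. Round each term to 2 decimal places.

This is a geometric sequence.
i=0: S_0 = -3.48 * 1.97^0 = -3.48
i=1: S_1 = -3.48 * 1.97^1 ≈ -6.86
i=2: S_2 = -3.48 * 1.97^2 ≈ -13.51
i=3: S_3 = -3.48 * 1.97^3 ≈ -26.61
i=4: S_4 = -3.48 * 1.97^4 ≈ -52.41
i=5: S_5 = -3.48 * 1.97^5 ≈ -103.25
The first 6 terms are: [-3.48, -6.86, -13.51, -26.61, -52.41, -103.25]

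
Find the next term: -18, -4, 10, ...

Differences: -4 - -18 = 14
This is an arithmetic sequence with common difference d = 14.
Next term = 10 + 14 = 24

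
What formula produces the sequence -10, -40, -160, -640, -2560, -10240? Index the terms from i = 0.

Check ratios: -40 / -10 = 4.0
Common ratio r = 4.
First term a = -10.
Formula: S_i = -10 * 4^i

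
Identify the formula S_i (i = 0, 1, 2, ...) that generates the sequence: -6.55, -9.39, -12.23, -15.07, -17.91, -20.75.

Check differences: -9.39 - -6.55 = -2.84
-12.23 - -9.39 = -2.84
Common difference d = -2.84.
First term a = -6.55.
Formula: S_i = -6.55 - 2.84*i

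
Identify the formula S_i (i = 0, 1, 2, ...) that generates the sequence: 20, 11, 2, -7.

Check differences: 11 - 20 = -9
2 - 11 = -9
Common difference d = -9.
First term a = 20.
Formula: S_i = 20 - 9*i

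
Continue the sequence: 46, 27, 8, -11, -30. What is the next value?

Differences: 27 - 46 = -19
This is an arithmetic sequence with common difference d = -19.
Next term = -30 + -19 = -49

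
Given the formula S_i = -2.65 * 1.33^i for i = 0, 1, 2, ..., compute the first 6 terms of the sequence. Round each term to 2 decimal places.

This is a geometric sequence.
i=0: S_0 = -2.65 * 1.33^0 = -2.65
i=1: S_1 = -2.65 * 1.33^1 ≈ -3.52
i=2: S_2 = -2.65 * 1.33^2 ≈ -4.69
i=3: S_3 = -2.65 * 1.33^3 ≈ -6.23
i=4: S_4 = -2.65 * 1.33^4 ≈ -8.29
i=5: S_5 = -2.65 * 1.33^5 ≈ -11.03
The first 6 terms are: [-2.65, -3.52, -4.69, -6.23, -8.29, -11.03]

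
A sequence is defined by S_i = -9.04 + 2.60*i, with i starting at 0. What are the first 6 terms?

This is an arithmetic sequence.
i=0: S_0 = -9.04 + 2.6*0 = -9.04
i=1: S_1 = -9.04 + 2.6*1 = -6.44
i=2: S_2 = -9.04 + 2.6*2 = -3.84
i=3: S_3 = -9.04 + 2.6*3 = -1.24
i=4: S_4 = -9.04 + 2.6*4 = 1.36
i=5: S_5 = -9.04 + 2.6*5 = 3.96
The first 6 terms are: [-9.04, -6.44, -3.84, -1.24, 1.36, 3.96]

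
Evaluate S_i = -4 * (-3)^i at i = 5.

S_5 = -4 * (-3)^5 = -4 * -243 = 972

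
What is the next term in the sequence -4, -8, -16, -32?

Ratios: -8 / -4 = 2.0
This is a geometric sequence with common ratio r = 2.
Next term = -32 * 2 = -64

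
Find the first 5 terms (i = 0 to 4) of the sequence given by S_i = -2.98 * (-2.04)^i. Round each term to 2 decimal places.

This is a geometric sequence.
i=0: S_0 = -2.98 * (-2.04)^0 = -2.98
i=1: S_1 = -2.98 * (-2.04)^1 ≈ 6.08
i=2: S_2 = -2.98 * (-2.04)^2 ≈ -12.4
i=3: S_3 = -2.98 * (-2.04)^3 ≈ 25.3
i=4: S_4 = -2.98 * (-2.04)^4 ≈ -51.61
The first 5 terms are: [-2.98, 6.08, -12.4, 25.3, -51.61]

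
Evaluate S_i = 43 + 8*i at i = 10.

S_10 = 43 + 8*10 = 43 + 80 = 123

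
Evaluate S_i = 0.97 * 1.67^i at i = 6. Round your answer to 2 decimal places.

S_6 = 0.97 * 1.67^6 ≈ 0.97 * 21.692 ≈ 21.04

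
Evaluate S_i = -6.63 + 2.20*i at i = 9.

S_9 = -6.63 + 2.2*9 = -6.63 + 19.8 = 13.17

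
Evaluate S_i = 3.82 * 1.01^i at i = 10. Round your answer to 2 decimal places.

S_10 = 3.82 * 1.01^10 ≈ 3.82 * 1.1046 ≈ 4.22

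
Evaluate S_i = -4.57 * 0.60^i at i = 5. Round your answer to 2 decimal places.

S_5 = -4.57 * 0.6^5 ≈ -4.57 * 0.0778 ≈ -0.36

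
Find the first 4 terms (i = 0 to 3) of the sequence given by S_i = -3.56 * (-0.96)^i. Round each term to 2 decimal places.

This is a geometric sequence.
i=0: S_0 = -3.56 * (-0.96)^0 = -3.56
i=1: S_1 = -3.56 * (-0.96)^1 ≈ 3.42
i=2: S_2 = -3.56 * (-0.96)^2 ≈ -3.28
i=3: S_3 = -3.56 * (-0.96)^3 ≈ 3.15
The first 4 terms are: [-3.56, 3.42, -3.28, 3.15]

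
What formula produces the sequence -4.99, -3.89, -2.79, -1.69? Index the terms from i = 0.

Check differences: -3.89 - -4.99 = 1.1
-2.79 - -3.89 = 1.1
Common difference d = 1.1.
First term a = -4.99.
Formula: S_i = -4.99 + 1.10*i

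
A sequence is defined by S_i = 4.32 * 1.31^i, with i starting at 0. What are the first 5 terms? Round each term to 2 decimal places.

This is a geometric sequence.
i=0: S_0 = 4.32 * 1.31^0 = 4.32
i=1: S_1 = 4.32 * 1.31^1 ≈ 5.66
i=2: S_2 = 4.32 * 1.31^2 ≈ 7.41
i=3: S_3 = 4.32 * 1.31^3 ≈ 9.71
i=4: S_4 = 4.32 * 1.31^4 ≈ 12.72
The first 5 terms are: [4.32, 5.66, 7.41, 9.71, 12.72]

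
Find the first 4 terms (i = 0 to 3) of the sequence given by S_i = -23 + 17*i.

This is an arithmetic sequence.
i=0: S_0 = -23 + 17*0 = -23
i=1: S_1 = -23 + 17*1 = -6
i=2: S_2 = -23 + 17*2 = 11
i=3: S_3 = -23 + 17*3 = 28
The first 4 terms are: [-23, -6, 11, 28]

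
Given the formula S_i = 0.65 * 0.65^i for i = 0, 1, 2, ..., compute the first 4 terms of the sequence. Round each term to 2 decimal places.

This is a geometric sequence.
i=0: S_0 = 0.65 * 0.65^0 = 0.65
i=1: S_1 = 0.65 * 0.65^1 ≈ 0.42
i=2: S_2 = 0.65 * 0.65^2 ≈ 0.27
i=3: S_3 = 0.65 * 0.65^3 ≈ 0.18
The first 4 terms are: [0.65, 0.42, 0.27, 0.18]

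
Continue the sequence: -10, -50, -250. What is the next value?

Ratios: -50 / -10 = 5.0
This is a geometric sequence with common ratio r = 5.
Next term = -250 * 5 = -1250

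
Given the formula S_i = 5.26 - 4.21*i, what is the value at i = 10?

S_10 = 5.26 + -4.21*10 = 5.26 + -42.1 = -36.84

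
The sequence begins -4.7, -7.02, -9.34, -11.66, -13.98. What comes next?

Differences: -7.02 - -4.7 = -2.32
This is an arithmetic sequence with common difference d = -2.32.
Next term = -13.98 + -2.32 = -16.3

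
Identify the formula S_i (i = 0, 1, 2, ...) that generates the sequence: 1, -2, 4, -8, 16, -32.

Check ratios: -2 / 1 = -2.0
Common ratio r = -2.
First term a = 1.
Formula: S_i = 1 * (-2)^i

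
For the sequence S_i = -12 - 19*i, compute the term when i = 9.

S_9 = -12 + -19*9 = -12 + -171 = -183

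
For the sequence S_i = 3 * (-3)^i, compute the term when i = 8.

S_8 = 3 * (-3)^8 = 3 * 6561 = 19683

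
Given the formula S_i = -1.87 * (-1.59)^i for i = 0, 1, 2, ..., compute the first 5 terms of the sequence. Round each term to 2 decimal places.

This is a geometric sequence.
i=0: S_0 = -1.87 * (-1.59)^0 = -1.87
i=1: S_1 = -1.87 * (-1.59)^1 ≈ 2.97
i=2: S_2 = -1.87 * (-1.59)^2 ≈ -4.73
i=3: S_3 = -1.87 * (-1.59)^3 ≈ 7.52
i=4: S_4 = -1.87 * (-1.59)^4 ≈ -11.95
The first 5 terms are: [-1.87, 2.97, -4.73, 7.52, -11.95]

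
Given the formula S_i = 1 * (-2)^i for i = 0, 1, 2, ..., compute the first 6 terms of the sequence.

This is a geometric sequence.
i=0: S_0 = 1 * (-2)^0 = 1
i=1: S_1 = 1 * (-2)^1 = -2
i=2: S_2 = 1 * (-2)^2 = 4
i=3: S_3 = 1 * (-2)^3 = -8
i=4: S_4 = 1 * (-2)^4 = 16
i=5: S_5 = 1 * (-2)^5 = -32
The first 6 terms are: [1, -2, 4, -8, 16, -32]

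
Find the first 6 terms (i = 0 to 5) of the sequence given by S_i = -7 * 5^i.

This is a geometric sequence.
i=0: S_0 = -7 * 5^0 = -7
i=1: S_1 = -7 * 5^1 = -35
i=2: S_2 = -7 * 5^2 = -175
i=3: S_3 = -7 * 5^3 = -875
i=4: S_4 = -7 * 5^4 = -4375
i=5: S_5 = -7 * 5^5 = -21875
The first 6 terms are: [-7, -35, -175, -875, -4375, -21875]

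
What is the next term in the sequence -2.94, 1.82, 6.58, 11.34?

Differences: 1.82 - -2.94 = 4.76
This is an arithmetic sequence with common difference d = 4.76.
Next term = 11.34 + 4.76 = 16.1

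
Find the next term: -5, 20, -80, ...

Ratios: 20 / -5 = -4.0
This is a geometric sequence with common ratio r = -4.
Next term = -80 * -4 = 320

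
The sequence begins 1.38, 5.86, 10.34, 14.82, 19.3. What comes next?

Differences: 5.86 - 1.38 = 4.48
This is an arithmetic sequence with common difference d = 4.48.
Next term = 19.3 + 4.48 = 23.78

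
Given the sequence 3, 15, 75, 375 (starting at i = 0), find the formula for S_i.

Check ratios: 15 / 3 = 5.0
Common ratio r = 5.
First term a = 3.
Formula: S_i = 3 * 5^i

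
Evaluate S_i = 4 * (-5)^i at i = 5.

S_5 = 4 * (-5)^5 = 4 * -3125 = -12500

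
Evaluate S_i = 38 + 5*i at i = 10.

S_10 = 38 + 5*10 = 38 + 50 = 88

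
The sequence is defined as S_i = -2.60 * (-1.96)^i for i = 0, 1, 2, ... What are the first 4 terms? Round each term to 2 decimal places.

This is a geometric sequence.
i=0: S_0 = -2.6 * (-1.96)^0 = -2.6
i=1: S_1 = -2.6 * (-1.96)^1 ≈ 5.1
i=2: S_2 = -2.6 * (-1.96)^2 ≈ -9.99
i=3: S_3 = -2.6 * (-1.96)^3 ≈ 19.58
The first 4 terms are: [-2.6, 5.1, -9.99, 19.58]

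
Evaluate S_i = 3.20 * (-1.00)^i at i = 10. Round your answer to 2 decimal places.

S_10 = 3.2 * (-1.0)^10 = 3.2 * 1 = 3.2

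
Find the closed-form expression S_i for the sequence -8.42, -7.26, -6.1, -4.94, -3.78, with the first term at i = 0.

Check differences: -7.26 - -8.42 = 1.16
-6.1 - -7.26 = 1.16
Common difference d = 1.16.
First term a = -8.42.
Formula: S_i = -8.42 + 1.16*i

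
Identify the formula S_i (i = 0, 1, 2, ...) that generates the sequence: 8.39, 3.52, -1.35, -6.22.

Check differences: 3.52 - 8.39 = -4.87
-1.35 - 3.52 = -4.87
Common difference d = -4.87.
First term a = 8.39.
Formula: S_i = 8.39 - 4.87*i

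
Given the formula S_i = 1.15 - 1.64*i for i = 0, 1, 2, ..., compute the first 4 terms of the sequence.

This is an arithmetic sequence.
i=0: S_0 = 1.15 + -1.64*0 = 1.15
i=1: S_1 = 1.15 + -1.64*1 = -0.49
i=2: S_2 = 1.15 + -1.64*2 = -2.13
i=3: S_3 = 1.15 + -1.64*3 = -3.77
The first 4 terms are: [1.15, -0.49, -2.13, -3.77]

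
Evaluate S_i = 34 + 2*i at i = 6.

S_6 = 34 + 2*6 = 34 + 12 = 46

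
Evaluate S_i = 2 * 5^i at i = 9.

S_9 = 2 * 5^9 = 2 * 1953125 = 3906250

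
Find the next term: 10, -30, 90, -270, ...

Ratios: -30 / 10 = -3.0
This is a geometric sequence with common ratio r = -3.
Next term = -270 * -3 = 810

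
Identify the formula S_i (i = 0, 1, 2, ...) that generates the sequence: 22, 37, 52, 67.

Check differences: 37 - 22 = 15
52 - 37 = 15
Common difference d = 15.
First term a = 22.
Formula: S_i = 22 + 15*i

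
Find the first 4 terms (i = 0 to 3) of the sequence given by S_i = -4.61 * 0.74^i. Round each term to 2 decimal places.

This is a geometric sequence.
i=0: S_0 = -4.61 * 0.74^0 = -4.61
i=1: S_1 = -4.61 * 0.74^1 ≈ -3.41
i=2: S_2 = -4.61 * 0.74^2 ≈ -2.52
i=3: S_3 = -4.61 * 0.74^3 ≈ -1.87
The first 4 terms are: [-4.61, -3.41, -2.52, -1.87]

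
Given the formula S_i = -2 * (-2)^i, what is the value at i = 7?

S_7 = -2 * (-2)^7 = -2 * -128 = 256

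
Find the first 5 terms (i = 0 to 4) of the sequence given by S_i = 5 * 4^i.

This is a geometric sequence.
i=0: S_0 = 5 * 4^0 = 5
i=1: S_1 = 5 * 4^1 = 20
i=2: S_2 = 5 * 4^2 = 80
i=3: S_3 = 5 * 4^3 = 320
i=4: S_4 = 5 * 4^4 = 1280
The first 5 terms are: [5, 20, 80, 320, 1280]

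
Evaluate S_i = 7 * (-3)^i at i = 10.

S_10 = 7 * (-3)^10 = 7 * 59049 = 413343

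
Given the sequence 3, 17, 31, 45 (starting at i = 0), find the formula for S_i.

Check differences: 17 - 3 = 14
31 - 17 = 14
Common difference d = 14.
First term a = 3.
Formula: S_i = 3 + 14*i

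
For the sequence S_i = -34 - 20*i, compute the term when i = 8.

S_8 = -34 + -20*8 = -34 + -160 = -194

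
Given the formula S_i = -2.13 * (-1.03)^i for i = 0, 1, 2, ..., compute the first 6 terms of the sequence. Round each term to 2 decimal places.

This is a geometric sequence.
i=0: S_0 = -2.13 * (-1.03)^0 = -2.13
i=1: S_1 = -2.13 * (-1.03)^1 ≈ 2.19
i=2: S_2 = -2.13 * (-1.03)^2 ≈ -2.26
i=3: S_3 = -2.13 * (-1.03)^3 ≈ 2.33
i=4: S_4 = -2.13 * (-1.03)^4 ≈ -2.4
i=5: S_5 = -2.13 * (-1.03)^5 ≈ 2.47
The first 6 terms are: [-2.13, 2.19, -2.26, 2.33, -2.4, 2.47]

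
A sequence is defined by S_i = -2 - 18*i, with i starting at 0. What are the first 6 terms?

This is an arithmetic sequence.
i=0: S_0 = -2 + -18*0 = -2
i=1: S_1 = -2 + -18*1 = -20
i=2: S_2 = -2 + -18*2 = -38
i=3: S_3 = -2 + -18*3 = -56
i=4: S_4 = -2 + -18*4 = -74
i=5: S_5 = -2 + -18*5 = -92
The first 6 terms are: [-2, -20, -38, -56, -74, -92]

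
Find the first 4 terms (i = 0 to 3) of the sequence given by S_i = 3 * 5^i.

This is a geometric sequence.
i=0: S_0 = 3 * 5^0 = 3
i=1: S_1 = 3 * 5^1 = 15
i=2: S_2 = 3 * 5^2 = 75
i=3: S_3 = 3 * 5^3 = 375
The first 4 terms are: [3, 15, 75, 375]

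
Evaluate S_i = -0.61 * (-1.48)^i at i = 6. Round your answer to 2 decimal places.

S_6 = -0.61 * (-1.48)^6 ≈ -0.61 * 10.5092 ≈ -6.41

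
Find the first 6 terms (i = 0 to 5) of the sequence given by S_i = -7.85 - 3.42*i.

This is an arithmetic sequence.
i=0: S_0 = -7.85 + -3.42*0 = -7.85
i=1: S_1 = -7.85 + -3.42*1 = -11.27
i=2: S_2 = -7.85 + -3.42*2 = -14.69
i=3: S_3 = -7.85 + -3.42*3 = -18.11
i=4: S_4 = -7.85 + -3.42*4 = -21.53
i=5: S_5 = -7.85 + -3.42*5 = -24.95
The first 6 terms are: [-7.85, -11.27, -14.69, -18.11, -21.53, -24.95]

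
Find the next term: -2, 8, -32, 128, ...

Ratios: 8 / -2 = -4.0
This is a geometric sequence with common ratio r = -4.
Next term = 128 * -4 = -512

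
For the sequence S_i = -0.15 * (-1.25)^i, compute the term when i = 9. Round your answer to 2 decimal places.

S_9 = -0.15 * (-1.25)^9 ≈ -0.15 * -7.4506 ≈ 1.12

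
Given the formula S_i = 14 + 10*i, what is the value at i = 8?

S_8 = 14 + 10*8 = 14 + 80 = 94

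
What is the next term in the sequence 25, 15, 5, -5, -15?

Differences: 15 - 25 = -10
This is an arithmetic sequence with common difference d = -10.
Next term = -15 + -10 = -25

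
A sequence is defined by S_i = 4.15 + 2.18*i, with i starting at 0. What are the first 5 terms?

This is an arithmetic sequence.
i=0: S_0 = 4.15 + 2.18*0 = 4.15
i=1: S_1 = 4.15 + 2.18*1 = 6.33
i=2: S_2 = 4.15 + 2.18*2 = 8.51
i=3: S_3 = 4.15 + 2.18*3 = 10.69
i=4: S_4 = 4.15 + 2.18*4 = 12.87
The first 5 terms are: [4.15, 6.33, 8.51, 10.69, 12.87]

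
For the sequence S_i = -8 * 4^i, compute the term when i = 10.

S_10 = -8 * 4^10 = -8 * 1048576 = -8388608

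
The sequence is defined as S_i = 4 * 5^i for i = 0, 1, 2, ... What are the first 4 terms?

This is a geometric sequence.
i=0: S_0 = 4 * 5^0 = 4
i=1: S_1 = 4 * 5^1 = 20
i=2: S_2 = 4 * 5^2 = 100
i=3: S_3 = 4 * 5^3 = 500
The first 4 terms are: [4, 20, 100, 500]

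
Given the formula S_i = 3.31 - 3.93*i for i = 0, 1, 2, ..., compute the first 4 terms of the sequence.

This is an arithmetic sequence.
i=0: S_0 = 3.31 + -3.93*0 = 3.31
i=1: S_1 = 3.31 + -3.93*1 = -0.62
i=2: S_2 = 3.31 + -3.93*2 = -4.55
i=3: S_3 = 3.31 + -3.93*3 = -8.48
The first 4 terms are: [3.31, -0.62, -4.55, -8.48]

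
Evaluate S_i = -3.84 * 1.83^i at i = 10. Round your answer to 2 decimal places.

S_10 = -3.84 * 1.83^10 ≈ -3.84 * 421.2219 ≈ -1617.49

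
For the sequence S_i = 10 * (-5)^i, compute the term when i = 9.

S_9 = 10 * (-5)^9 = 10 * -1953125 = -19531250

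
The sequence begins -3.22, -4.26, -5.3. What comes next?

Differences: -4.26 - -3.22 = -1.04
This is an arithmetic sequence with common difference d = -1.04.
Next term = -5.3 + -1.04 = -6.34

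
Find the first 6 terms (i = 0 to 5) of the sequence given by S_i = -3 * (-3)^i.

This is a geometric sequence.
i=0: S_0 = -3 * (-3)^0 = -3
i=1: S_1 = -3 * (-3)^1 = 9
i=2: S_2 = -3 * (-3)^2 = -27
i=3: S_3 = -3 * (-3)^3 = 81
i=4: S_4 = -3 * (-3)^4 = -243
i=5: S_5 = -3 * (-3)^5 = 729
The first 6 terms are: [-3, 9, -27, 81, -243, 729]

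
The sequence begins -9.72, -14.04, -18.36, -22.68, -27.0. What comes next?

Differences: -14.04 - -9.72 = -4.32
This is an arithmetic sequence with common difference d = -4.32.
Next term = -27.0 + -4.32 = -31.32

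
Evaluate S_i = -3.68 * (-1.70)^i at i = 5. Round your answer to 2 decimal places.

S_5 = -3.68 * (-1.7)^5 ≈ -3.68 * -14.1986 ≈ 52.25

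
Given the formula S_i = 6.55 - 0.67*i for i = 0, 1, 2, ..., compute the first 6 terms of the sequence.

This is an arithmetic sequence.
i=0: S_0 = 6.55 + -0.67*0 = 6.55
i=1: S_1 = 6.55 + -0.67*1 = 5.88
i=2: S_2 = 6.55 + -0.67*2 = 5.21
i=3: S_3 = 6.55 + -0.67*3 = 4.54
i=4: S_4 = 6.55 + -0.67*4 = 3.87
i=5: S_5 = 6.55 + -0.67*5 = 3.2
The first 6 terms are: [6.55, 5.88, 5.21, 4.54, 3.87, 3.2]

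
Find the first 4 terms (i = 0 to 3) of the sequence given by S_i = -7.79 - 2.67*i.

This is an arithmetic sequence.
i=0: S_0 = -7.79 + -2.67*0 = -7.79
i=1: S_1 = -7.79 + -2.67*1 = -10.46
i=2: S_2 = -7.79 + -2.67*2 = -13.13
i=3: S_3 = -7.79 + -2.67*3 = -15.8
The first 4 terms are: [-7.79, -10.46, -13.13, -15.8]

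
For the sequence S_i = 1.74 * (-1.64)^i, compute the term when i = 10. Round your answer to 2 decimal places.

S_10 = 1.74 * (-1.64)^10 ≈ 1.74 * 140.7468 ≈ 244.9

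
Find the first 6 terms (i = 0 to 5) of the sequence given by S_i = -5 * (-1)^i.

This is a geometric sequence.
i=0: S_0 = -5 * (-1)^0 = -5
i=1: S_1 = -5 * (-1)^1 = 5
i=2: S_2 = -5 * (-1)^2 = -5
i=3: S_3 = -5 * (-1)^3 = 5
i=4: S_4 = -5 * (-1)^4 = -5
i=5: S_5 = -5 * (-1)^5 = 5
The first 6 terms are: [-5, 5, -5, 5, -5, 5]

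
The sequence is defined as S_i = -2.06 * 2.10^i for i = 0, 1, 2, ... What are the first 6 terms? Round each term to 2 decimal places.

This is a geometric sequence.
i=0: S_0 = -2.06 * 2.1^0 = -2.06
i=1: S_1 = -2.06 * 2.1^1 ≈ -4.33
i=2: S_2 = -2.06 * 2.1^2 ≈ -9.08
i=3: S_3 = -2.06 * 2.1^3 ≈ -19.08
i=4: S_4 = -2.06 * 2.1^4 ≈ -40.06
i=5: S_5 = -2.06 * 2.1^5 ≈ -84.13
The first 6 terms are: [-2.06, -4.33, -9.08, -19.08, -40.06, -84.13]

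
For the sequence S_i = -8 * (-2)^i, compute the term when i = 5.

S_5 = -8 * (-2)^5 = -8 * -32 = 256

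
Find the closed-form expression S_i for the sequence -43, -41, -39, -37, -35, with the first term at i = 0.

Check differences: -41 - -43 = 2
-39 - -41 = 2
Common difference d = 2.
First term a = -43.
Formula: S_i = -43 + 2*i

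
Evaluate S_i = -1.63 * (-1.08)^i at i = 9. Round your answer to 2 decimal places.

S_9 = -1.63 * (-1.08)^9 ≈ -1.63 * -1.999 ≈ 3.26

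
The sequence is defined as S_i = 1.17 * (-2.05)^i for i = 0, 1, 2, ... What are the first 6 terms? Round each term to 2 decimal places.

This is a geometric sequence.
i=0: S_0 = 1.17 * (-2.05)^0 = 1.17
i=1: S_1 = 1.17 * (-2.05)^1 ≈ -2.4
i=2: S_2 = 1.17 * (-2.05)^2 ≈ 4.92
i=3: S_3 = 1.17 * (-2.05)^3 ≈ -10.08
i=4: S_4 = 1.17 * (-2.05)^4 ≈ 20.66
i=5: S_5 = 1.17 * (-2.05)^5 ≈ -42.36
The first 6 terms are: [1.17, -2.4, 4.92, -10.08, 20.66, -42.36]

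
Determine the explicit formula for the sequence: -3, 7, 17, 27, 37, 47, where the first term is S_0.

Check differences: 7 - -3 = 10
17 - 7 = 10
Common difference d = 10.
First term a = -3.
Formula: S_i = -3 + 10*i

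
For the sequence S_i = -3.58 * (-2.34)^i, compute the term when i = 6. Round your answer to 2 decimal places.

S_6 = -3.58 * (-2.34)^6 ≈ -3.58 * 164.1705 ≈ -587.73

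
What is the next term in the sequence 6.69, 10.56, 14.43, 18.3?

Differences: 10.56 - 6.69 = 3.87
This is an arithmetic sequence with common difference d = 3.87.
Next term = 18.3 + 3.87 = 22.17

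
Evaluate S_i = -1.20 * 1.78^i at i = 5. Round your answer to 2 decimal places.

S_5 = -1.2 * 1.78^5 ≈ -1.2 * 17.869 ≈ -21.44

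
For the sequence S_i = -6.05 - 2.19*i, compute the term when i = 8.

S_8 = -6.05 + -2.19*8 = -6.05 + -17.52 = -23.57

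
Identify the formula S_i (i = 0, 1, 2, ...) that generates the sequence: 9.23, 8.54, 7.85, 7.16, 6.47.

Check differences: 8.54 - 9.23 = -0.69
7.85 - 8.54 = -0.69
Common difference d = -0.69.
First term a = 9.23.
Formula: S_i = 9.23 - 0.69*i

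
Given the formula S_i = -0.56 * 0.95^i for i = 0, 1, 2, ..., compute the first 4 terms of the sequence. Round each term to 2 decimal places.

This is a geometric sequence.
i=0: S_0 = -0.56 * 0.95^0 = -0.56
i=1: S_1 = -0.56 * 0.95^1 ≈ -0.53
i=2: S_2 = -0.56 * 0.95^2 ≈ -0.51
i=3: S_3 = -0.56 * 0.95^3 ≈ -0.48
The first 4 terms are: [-0.56, -0.53, -0.51, -0.48]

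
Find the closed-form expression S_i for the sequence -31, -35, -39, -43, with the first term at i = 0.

Check differences: -35 - -31 = -4
-39 - -35 = -4
Common difference d = -4.
First term a = -31.
Formula: S_i = -31 - 4*i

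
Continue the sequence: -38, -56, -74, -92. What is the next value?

Differences: -56 - -38 = -18
This is an arithmetic sequence with common difference d = -18.
Next term = -92 + -18 = -110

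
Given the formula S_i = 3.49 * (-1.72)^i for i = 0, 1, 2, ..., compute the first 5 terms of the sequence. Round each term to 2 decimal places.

This is a geometric sequence.
i=0: S_0 = 3.49 * (-1.72)^0 = 3.49
i=1: S_1 = 3.49 * (-1.72)^1 ≈ -6.0
i=2: S_2 = 3.49 * (-1.72)^2 ≈ 10.32
i=3: S_3 = 3.49 * (-1.72)^3 ≈ -17.76
i=4: S_4 = 3.49 * (-1.72)^4 ≈ 30.54
The first 5 terms are: [3.49, -6.0, 10.32, -17.76, 30.54]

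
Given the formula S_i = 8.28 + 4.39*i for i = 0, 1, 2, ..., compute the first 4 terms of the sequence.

This is an arithmetic sequence.
i=0: S_0 = 8.28 + 4.39*0 = 8.28
i=1: S_1 = 8.28 + 4.39*1 = 12.67
i=2: S_2 = 8.28 + 4.39*2 = 17.06
i=3: S_3 = 8.28 + 4.39*3 = 21.45
The first 4 terms are: [8.28, 12.67, 17.06, 21.45]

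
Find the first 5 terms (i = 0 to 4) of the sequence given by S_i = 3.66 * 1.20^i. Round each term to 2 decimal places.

This is a geometric sequence.
i=0: S_0 = 3.66 * 1.2^0 = 3.66
i=1: S_1 = 3.66 * 1.2^1 ≈ 4.39
i=2: S_2 = 3.66 * 1.2^2 ≈ 5.27
i=3: S_3 = 3.66 * 1.2^3 ≈ 6.32
i=4: S_4 = 3.66 * 1.2^4 ≈ 7.59
The first 5 terms are: [3.66, 4.39, 5.27, 6.32, 7.59]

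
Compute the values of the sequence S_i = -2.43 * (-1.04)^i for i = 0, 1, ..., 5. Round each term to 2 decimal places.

This is a geometric sequence.
i=0: S_0 = -2.43 * (-1.04)^0 = -2.43
i=1: S_1 = -2.43 * (-1.04)^1 ≈ 2.53
i=2: S_2 = -2.43 * (-1.04)^2 ≈ -2.63
i=3: S_3 = -2.43 * (-1.04)^3 ≈ 2.73
i=4: S_4 = -2.43 * (-1.04)^4 ≈ -2.84
i=5: S_5 = -2.43 * (-1.04)^5 ≈ 2.96
The first 6 terms are: [-2.43, 2.53, -2.63, 2.73, -2.84, 2.96]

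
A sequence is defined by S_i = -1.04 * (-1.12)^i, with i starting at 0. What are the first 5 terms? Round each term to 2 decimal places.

This is a geometric sequence.
i=0: S_0 = -1.04 * (-1.12)^0 = -1.04
i=1: S_1 = -1.04 * (-1.12)^1 ≈ 1.16
i=2: S_2 = -1.04 * (-1.12)^2 ≈ -1.3
i=3: S_3 = -1.04 * (-1.12)^3 ≈ 1.46
i=4: S_4 = -1.04 * (-1.12)^4 ≈ -1.64
The first 5 terms are: [-1.04, 1.16, -1.3, 1.46, -1.64]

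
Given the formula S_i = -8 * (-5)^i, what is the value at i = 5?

S_5 = -8 * (-5)^5 = -8 * -3125 = 25000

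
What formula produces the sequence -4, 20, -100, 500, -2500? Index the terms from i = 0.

Check ratios: 20 / -4 = -5.0
Common ratio r = -5.
First term a = -4.
Formula: S_i = -4 * (-5)^i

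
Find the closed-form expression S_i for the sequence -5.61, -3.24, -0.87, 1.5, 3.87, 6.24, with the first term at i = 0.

Check differences: -3.24 - -5.61 = 2.37
-0.87 - -3.24 = 2.37
Common difference d = 2.37.
First term a = -5.61.
Formula: S_i = -5.61 + 2.37*i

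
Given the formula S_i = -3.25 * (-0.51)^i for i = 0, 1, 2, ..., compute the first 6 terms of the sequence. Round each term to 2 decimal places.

This is a geometric sequence.
i=0: S_0 = -3.25 * (-0.51)^0 = -3.25
i=1: S_1 = -3.25 * (-0.51)^1 ≈ 1.66
i=2: S_2 = -3.25 * (-0.51)^2 ≈ -0.85
i=3: S_3 = -3.25 * (-0.51)^3 ≈ 0.43
i=4: S_4 = -3.25 * (-0.51)^4 ≈ -0.22
i=5: S_5 = -3.25 * (-0.51)^5 ≈ 0.11
The first 6 terms are: [-3.25, 1.66, -0.85, 0.43, -0.22, 0.11]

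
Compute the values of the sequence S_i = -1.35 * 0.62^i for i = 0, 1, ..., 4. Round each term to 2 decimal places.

This is a geometric sequence.
i=0: S_0 = -1.35 * 0.62^0 = -1.35
i=1: S_1 = -1.35 * 0.62^1 ≈ -0.84
i=2: S_2 = -1.35 * 0.62^2 ≈ -0.52
i=3: S_3 = -1.35 * 0.62^3 ≈ -0.32
i=4: S_4 = -1.35 * 0.62^4 ≈ -0.2
The first 5 terms are: [-1.35, -0.84, -0.52, -0.32, -0.2]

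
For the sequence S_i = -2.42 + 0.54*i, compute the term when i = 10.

S_10 = -2.42 + 0.54*10 = -2.42 + 5.4 = 2.98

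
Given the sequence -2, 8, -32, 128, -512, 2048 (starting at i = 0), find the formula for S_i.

Check ratios: 8 / -2 = -4.0
Common ratio r = -4.
First term a = -2.
Formula: S_i = -2 * (-4)^i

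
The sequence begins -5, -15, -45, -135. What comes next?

Ratios: -15 / -5 = 3.0
This is a geometric sequence with common ratio r = 3.
Next term = -135 * 3 = -405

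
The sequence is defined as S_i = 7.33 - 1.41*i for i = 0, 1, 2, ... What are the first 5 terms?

This is an arithmetic sequence.
i=0: S_0 = 7.33 + -1.41*0 = 7.33
i=1: S_1 = 7.33 + -1.41*1 = 5.92
i=2: S_2 = 7.33 + -1.41*2 = 4.51
i=3: S_3 = 7.33 + -1.41*3 = 3.1
i=4: S_4 = 7.33 + -1.41*4 = 1.69
The first 5 terms are: [7.33, 5.92, 4.51, 3.1, 1.69]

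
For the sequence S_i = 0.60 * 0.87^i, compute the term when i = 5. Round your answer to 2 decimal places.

S_5 = 0.6 * 0.87^5 ≈ 0.6 * 0.4984 ≈ 0.3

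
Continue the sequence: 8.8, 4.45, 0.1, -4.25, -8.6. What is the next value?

Differences: 4.45 - 8.8 = -4.35
This is an arithmetic sequence with common difference d = -4.35.
Next term = -8.6 + -4.35 = -12.95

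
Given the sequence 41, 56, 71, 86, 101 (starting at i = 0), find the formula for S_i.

Check differences: 56 - 41 = 15
71 - 56 = 15
Common difference d = 15.
First term a = 41.
Formula: S_i = 41 + 15*i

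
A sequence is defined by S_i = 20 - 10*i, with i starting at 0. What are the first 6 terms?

This is an arithmetic sequence.
i=0: S_0 = 20 + -10*0 = 20
i=1: S_1 = 20 + -10*1 = 10
i=2: S_2 = 20 + -10*2 = 0
i=3: S_3 = 20 + -10*3 = -10
i=4: S_4 = 20 + -10*4 = -20
i=5: S_5 = 20 + -10*5 = -30
The first 6 terms are: [20, 10, 0, -10, -20, -30]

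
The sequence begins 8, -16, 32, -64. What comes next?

Ratios: -16 / 8 = -2.0
This is a geometric sequence with common ratio r = -2.
Next term = -64 * -2 = 128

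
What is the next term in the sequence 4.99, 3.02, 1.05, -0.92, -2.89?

Differences: 3.02 - 4.99 = -1.97
This is an arithmetic sequence with common difference d = -1.97.
Next term = -2.89 + -1.97 = -4.86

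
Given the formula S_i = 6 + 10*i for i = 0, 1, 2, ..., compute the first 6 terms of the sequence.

This is an arithmetic sequence.
i=0: S_0 = 6 + 10*0 = 6
i=1: S_1 = 6 + 10*1 = 16
i=2: S_2 = 6 + 10*2 = 26
i=3: S_3 = 6 + 10*3 = 36
i=4: S_4 = 6 + 10*4 = 46
i=5: S_5 = 6 + 10*5 = 56
The first 6 terms are: [6, 16, 26, 36, 46, 56]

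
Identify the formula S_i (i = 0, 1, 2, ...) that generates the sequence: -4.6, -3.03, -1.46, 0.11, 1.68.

Check differences: -3.03 - -4.6 = 1.57
-1.46 - -3.03 = 1.57
Common difference d = 1.57.
First term a = -4.6.
Formula: S_i = -4.60 + 1.57*i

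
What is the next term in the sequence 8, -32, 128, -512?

Ratios: -32 / 8 = -4.0
This is a geometric sequence with common ratio r = -4.
Next term = -512 * -4 = 2048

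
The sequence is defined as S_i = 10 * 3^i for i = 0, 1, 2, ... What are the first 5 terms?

This is a geometric sequence.
i=0: S_0 = 10 * 3^0 = 10
i=1: S_1 = 10 * 3^1 = 30
i=2: S_2 = 10 * 3^2 = 90
i=3: S_3 = 10 * 3^3 = 270
i=4: S_4 = 10 * 3^4 = 810
The first 5 terms are: [10, 30, 90, 270, 810]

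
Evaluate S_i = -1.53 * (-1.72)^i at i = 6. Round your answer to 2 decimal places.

S_6 = -1.53 * (-1.72)^6 ≈ -1.53 * 25.8923 ≈ -39.62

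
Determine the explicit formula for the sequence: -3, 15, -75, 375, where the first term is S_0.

Check ratios: 15 / -3 = -5.0
Common ratio r = -5.
First term a = -3.
Formula: S_i = -3 * (-5)^i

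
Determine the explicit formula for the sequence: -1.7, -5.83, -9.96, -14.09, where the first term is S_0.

Check differences: -5.83 - -1.7 = -4.13
-9.96 - -5.83 = -4.13
Common difference d = -4.13.
First term a = -1.7.
Formula: S_i = -1.70 - 4.13*i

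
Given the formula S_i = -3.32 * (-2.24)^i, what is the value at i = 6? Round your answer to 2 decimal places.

S_6 = -3.32 * (-2.24)^6 ≈ -3.32 * 126.3247 ≈ -419.4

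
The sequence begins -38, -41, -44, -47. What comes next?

Differences: -41 - -38 = -3
This is an arithmetic sequence with common difference d = -3.
Next term = -47 + -3 = -50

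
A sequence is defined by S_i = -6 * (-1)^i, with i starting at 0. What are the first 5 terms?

This is a geometric sequence.
i=0: S_0 = -6 * (-1)^0 = -6
i=1: S_1 = -6 * (-1)^1 = 6
i=2: S_2 = -6 * (-1)^2 = -6
i=3: S_3 = -6 * (-1)^3 = 6
i=4: S_4 = -6 * (-1)^4 = -6
The first 5 terms are: [-6, 6, -6, 6, -6]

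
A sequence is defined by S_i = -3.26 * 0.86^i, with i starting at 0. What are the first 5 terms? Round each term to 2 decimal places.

This is a geometric sequence.
i=0: S_0 = -3.26 * 0.86^0 = -3.26
i=1: S_1 = -3.26 * 0.86^1 ≈ -2.8
i=2: S_2 = -3.26 * 0.86^2 ≈ -2.41
i=3: S_3 = -3.26 * 0.86^3 ≈ -2.07
i=4: S_4 = -3.26 * 0.86^4 ≈ -1.78
The first 5 terms are: [-3.26, -2.8, -2.41, -2.07, -1.78]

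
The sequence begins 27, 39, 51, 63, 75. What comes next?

Differences: 39 - 27 = 12
This is an arithmetic sequence with common difference d = 12.
Next term = 75 + 12 = 87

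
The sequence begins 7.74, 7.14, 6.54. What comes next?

Differences: 7.14 - 7.74 = -0.6
This is an arithmetic sequence with common difference d = -0.6.
Next term = 6.54 + -0.6 = 5.94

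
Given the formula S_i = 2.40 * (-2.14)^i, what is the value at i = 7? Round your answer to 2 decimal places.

S_7 = 2.4 * (-2.14)^7 ≈ 2.4 * -205.54 ≈ -493.3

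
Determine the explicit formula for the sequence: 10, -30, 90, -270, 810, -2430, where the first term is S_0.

Check ratios: -30 / 10 = -3.0
Common ratio r = -3.
First term a = 10.
Formula: S_i = 10 * (-3)^i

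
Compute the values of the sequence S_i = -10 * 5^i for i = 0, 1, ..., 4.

This is a geometric sequence.
i=0: S_0 = -10 * 5^0 = -10
i=1: S_1 = -10 * 5^1 = -50
i=2: S_2 = -10 * 5^2 = -250
i=3: S_3 = -10 * 5^3 = -1250
i=4: S_4 = -10 * 5^4 = -6250
The first 5 terms are: [-10, -50, -250, -1250, -6250]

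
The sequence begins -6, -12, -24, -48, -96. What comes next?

Ratios: -12 / -6 = 2.0
This is a geometric sequence with common ratio r = 2.
Next term = -96 * 2 = -192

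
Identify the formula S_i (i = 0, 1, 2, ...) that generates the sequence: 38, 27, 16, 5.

Check differences: 27 - 38 = -11
16 - 27 = -11
Common difference d = -11.
First term a = 38.
Formula: S_i = 38 - 11*i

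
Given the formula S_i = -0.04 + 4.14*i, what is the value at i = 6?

S_6 = -0.04 + 4.14*6 = -0.04 + 24.84 = 24.8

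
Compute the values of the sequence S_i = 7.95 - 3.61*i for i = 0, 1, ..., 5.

This is an arithmetic sequence.
i=0: S_0 = 7.95 + -3.61*0 = 7.95
i=1: S_1 = 7.95 + -3.61*1 = 4.34
i=2: S_2 = 7.95 + -3.61*2 = 0.73
i=3: S_3 = 7.95 + -3.61*3 = -2.88
i=4: S_4 = 7.95 + -3.61*4 = -6.49
i=5: S_5 = 7.95 + -3.61*5 = -10.1
The first 6 terms are: [7.95, 4.34, 0.73, -2.88, -6.49, -10.1]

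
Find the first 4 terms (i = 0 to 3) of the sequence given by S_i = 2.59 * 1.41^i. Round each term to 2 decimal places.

This is a geometric sequence.
i=0: S_0 = 2.59 * 1.41^0 = 2.59
i=1: S_1 = 2.59 * 1.41^1 ≈ 3.65
i=2: S_2 = 2.59 * 1.41^2 ≈ 5.15
i=3: S_3 = 2.59 * 1.41^3 ≈ 7.26
The first 4 terms are: [2.59, 3.65, 5.15, 7.26]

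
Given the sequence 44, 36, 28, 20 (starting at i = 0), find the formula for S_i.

Check differences: 36 - 44 = -8
28 - 36 = -8
Common difference d = -8.
First term a = 44.
Formula: S_i = 44 - 8*i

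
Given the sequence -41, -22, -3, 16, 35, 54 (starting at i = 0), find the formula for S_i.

Check differences: -22 - -41 = 19
-3 - -22 = 19
Common difference d = 19.
First term a = -41.
Formula: S_i = -41 + 19*i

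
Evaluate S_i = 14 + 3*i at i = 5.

S_5 = 14 + 3*5 = 14 + 15 = 29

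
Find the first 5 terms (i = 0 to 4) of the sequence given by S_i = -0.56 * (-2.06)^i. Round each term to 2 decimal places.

This is a geometric sequence.
i=0: S_0 = -0.56 * (-2.06)^0 = -0.56
i=1: S_1 = -0.56 * (-2.06)^1 ≈ 1.15
i=2: S_2 = -0.56 * (-2.06)^2 ≈ -2.38
i=3: S_3 = -0.56 * (-2.06)^3 ≈ 4.9
i=4: S_4 = -0.56 * (-2.06)^4 ≈ -10.08
The first 5 terms are: [-0.56, 1.15, -2.38, 4.9, -10.08]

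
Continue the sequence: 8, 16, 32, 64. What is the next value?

Ratios: 16 / 8 = 2.0
This is a geometric sequence with common ratio r = 2.
Next term = 64 * 2 = 128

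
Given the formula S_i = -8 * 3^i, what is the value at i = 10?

S_10 = -8 * 3^10 = -8 * 59049 = -472392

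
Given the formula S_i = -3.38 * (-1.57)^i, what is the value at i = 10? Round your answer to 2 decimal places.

S_10 = -3.38 * (-1.57)^10 ≈ -3.38 * 90.9906 ≈ -307.55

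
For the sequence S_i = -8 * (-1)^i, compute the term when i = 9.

S_9 = -8 * (-1)^9 = -8 * -1 = 8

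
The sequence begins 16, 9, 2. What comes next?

Differences: 9 - 16 = -7
This is an arithmetic sequence with common difference d = -7.
Next term = 2 + -7 = -5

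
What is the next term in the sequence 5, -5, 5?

Ratios: -5 / 5 = -1.0
This is a geometric sequence with common ratio r = -1.
Next term = 5 * -1 = -5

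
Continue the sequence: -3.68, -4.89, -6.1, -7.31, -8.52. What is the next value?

Differences: -4.89 - -3.68 = -1.21
This is an arithmetic sequence with common difference d = -1.21.
Next term = -8.52 + -1.21 = -9.73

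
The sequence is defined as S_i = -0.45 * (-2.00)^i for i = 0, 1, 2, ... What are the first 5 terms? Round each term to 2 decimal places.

This is a geometric sequence.
i=0: S_0 = -0.45 * (-2.0)^0 = -0.45
i=1: S_1 = -0.45 * (-2.0)^1 = 0.9
i=2: S_2 = -0.45 * (-2.0)^2 = -1.8
i=3: S_3 = -0.45 * (-2.0)^3 = 3.6
i=4: S_4 = -0.45 * (-2.0)^4 = -7.2
The first 5 terms are: [-0.45, 0.9, -1.8, 3.6, -7.2]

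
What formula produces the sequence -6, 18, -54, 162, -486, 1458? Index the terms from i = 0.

Check ratios: 18 / -6 = -3.0
Common ratio r = -3.
First term a = -6.
Formula: S_i = -6 * (-3)^i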